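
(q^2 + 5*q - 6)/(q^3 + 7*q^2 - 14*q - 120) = (q - 1)/(q^2 + q - 20)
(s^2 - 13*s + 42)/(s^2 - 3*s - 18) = (s - 7)/(s + 3)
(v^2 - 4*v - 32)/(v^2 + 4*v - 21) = (v^2 - 4*v - 32)/(v^2 + 4*v - 21)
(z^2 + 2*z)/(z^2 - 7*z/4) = 4*(z + 2)/(4*z - 7)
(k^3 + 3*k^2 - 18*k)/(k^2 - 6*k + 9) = k*(k + 6)/(k - 3)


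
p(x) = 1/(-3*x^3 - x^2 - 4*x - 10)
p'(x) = (9*x^2 + 2*x + 4)/(-3*x^3 - x^2 - 4*x - 10)^2 = (9*x^2 + 2*x + 4)/(3*x^3 + x^2 + 4*x + 10)^2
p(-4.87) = 0.00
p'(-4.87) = 0.00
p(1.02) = -0.05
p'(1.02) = 0.05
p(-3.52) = 0.01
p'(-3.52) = 0.01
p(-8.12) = 0.00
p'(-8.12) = 0.00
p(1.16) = -0.05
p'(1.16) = 0.04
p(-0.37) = -0.12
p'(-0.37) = 0.06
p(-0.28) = -0.11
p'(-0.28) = 0.05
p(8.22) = -0.00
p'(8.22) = 0.00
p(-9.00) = 0.00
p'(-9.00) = 0.00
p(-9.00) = 0.00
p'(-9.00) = 0.00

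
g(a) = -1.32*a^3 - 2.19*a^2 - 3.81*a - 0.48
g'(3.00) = -52.59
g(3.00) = -67.26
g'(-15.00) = -829.11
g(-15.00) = 4018.92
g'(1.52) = -19.62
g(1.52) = -15.97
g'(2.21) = -32.83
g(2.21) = -33.84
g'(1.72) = -23.06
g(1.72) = -20.23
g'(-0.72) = -2.71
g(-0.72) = 1.62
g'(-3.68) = -41.32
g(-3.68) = 49.67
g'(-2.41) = -16.25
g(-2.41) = 14.46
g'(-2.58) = -18.87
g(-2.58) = 17.44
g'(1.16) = -14.22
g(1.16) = -9.91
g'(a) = -3.96*a^2 - 4.38*a - 3.81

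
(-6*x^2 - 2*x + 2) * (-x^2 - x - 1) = 6*x^4 + 8*x^3 + 6*x^2 - 2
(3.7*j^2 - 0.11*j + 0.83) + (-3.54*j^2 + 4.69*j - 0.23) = 0.16*j^2 + 4.58*j + 0.6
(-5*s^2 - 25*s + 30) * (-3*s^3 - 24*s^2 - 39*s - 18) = 15*s^5 + 195*s^4 + 705*s^3 + 345*s^2 - 720*s - 540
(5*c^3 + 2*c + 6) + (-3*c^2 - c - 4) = 5*c^3 - 3*c^2 + c + 2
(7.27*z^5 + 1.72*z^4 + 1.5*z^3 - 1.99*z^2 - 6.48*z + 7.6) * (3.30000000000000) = 23.991*z^5 + 5.676*z^4 + 4.95*z^3 - 6.567*z^2 - 21.384*z + 25.08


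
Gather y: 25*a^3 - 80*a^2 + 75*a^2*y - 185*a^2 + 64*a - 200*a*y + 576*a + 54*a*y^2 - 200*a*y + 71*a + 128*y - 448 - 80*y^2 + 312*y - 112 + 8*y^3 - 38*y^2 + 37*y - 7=25*a^3 - 265*a^2 + 711*a + 8*y^3 + y^2*(54*a - 118) + y*(75*a^2 - 400*a + 477) - 567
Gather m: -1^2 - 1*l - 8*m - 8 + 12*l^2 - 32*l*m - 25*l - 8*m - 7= 12*l^2 - 26*l + m*(-32*l - 16) - 16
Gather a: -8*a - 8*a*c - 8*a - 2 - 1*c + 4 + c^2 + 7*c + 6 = a*(-8*c - 16) + c^2 + 6*c + 8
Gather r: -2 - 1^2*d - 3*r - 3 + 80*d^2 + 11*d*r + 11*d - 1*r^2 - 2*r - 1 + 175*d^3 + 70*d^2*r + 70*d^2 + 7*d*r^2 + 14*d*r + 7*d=175*d^3 + 150*d^2 + 17*d + r^2*(7*d - 1) + r*(70*d^2 + 25*d - 5) - 6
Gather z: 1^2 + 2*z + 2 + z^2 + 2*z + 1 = z^2 + 4*z + 4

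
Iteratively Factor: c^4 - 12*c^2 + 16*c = (c - 2)*(c^3 + 2*c^2 - 8*c) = (c - 2)*(c + 4)*(c^2 - 2*c) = (c - 2)^2*(c + 4)*(c)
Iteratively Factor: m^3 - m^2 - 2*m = (m + 1)*(m^2 - 2*m) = m*(m + 1)*(m - 2)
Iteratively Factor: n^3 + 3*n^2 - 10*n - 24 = (n + 2)*(n^2 + n - 12) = (n + 2)*(n + 4)*(n - 3)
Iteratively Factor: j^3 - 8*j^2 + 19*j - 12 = (j - 4)*(j^2 - 4*j + 3) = (j - 4)*(j - 3)*(j - 1)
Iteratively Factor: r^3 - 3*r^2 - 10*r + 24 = (r - 4)*(r^2 + r - 6) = (r - 4)*(r + 3)*(r - 2)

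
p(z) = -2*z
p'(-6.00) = -2.00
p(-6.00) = 12.00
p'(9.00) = -2.00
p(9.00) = -18.00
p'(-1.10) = -2.00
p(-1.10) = 2.20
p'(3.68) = -2.00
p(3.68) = -7.36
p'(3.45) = -2.00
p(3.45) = -6.90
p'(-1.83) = -2.00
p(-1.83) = 3.66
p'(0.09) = -2.00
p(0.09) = -0.18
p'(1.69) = -2.00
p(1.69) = -3.38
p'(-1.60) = -2.00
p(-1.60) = 3.20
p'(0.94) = -2.00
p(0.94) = -1.88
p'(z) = -2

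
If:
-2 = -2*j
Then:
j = 1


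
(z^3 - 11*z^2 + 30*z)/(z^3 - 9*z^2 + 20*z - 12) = z*(z - 5)/(z^2 - 3*z + 2)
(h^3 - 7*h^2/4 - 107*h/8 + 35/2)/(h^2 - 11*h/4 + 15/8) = (2*h^2 - h - 28)/(2*h - 3)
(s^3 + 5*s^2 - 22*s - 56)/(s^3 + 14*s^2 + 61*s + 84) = (s^2 - 2*s - 8)/(s^2 + 7*s + 12)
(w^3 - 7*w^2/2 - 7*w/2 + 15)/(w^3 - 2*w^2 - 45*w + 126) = (w^2 - w/2 - 5)/(w^2 + w - 42)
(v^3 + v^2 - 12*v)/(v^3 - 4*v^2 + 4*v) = (v^2 + v - 12)/(v^2 - 4*v + 4)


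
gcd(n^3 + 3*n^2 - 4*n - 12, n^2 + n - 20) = 1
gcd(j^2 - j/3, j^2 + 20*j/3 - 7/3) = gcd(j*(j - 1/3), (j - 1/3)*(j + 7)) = j - 1/3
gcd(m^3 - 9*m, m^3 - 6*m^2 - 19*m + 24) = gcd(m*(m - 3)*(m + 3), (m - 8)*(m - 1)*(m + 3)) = m + 3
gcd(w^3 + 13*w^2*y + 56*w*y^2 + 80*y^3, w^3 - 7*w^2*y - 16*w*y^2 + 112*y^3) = w + 4*y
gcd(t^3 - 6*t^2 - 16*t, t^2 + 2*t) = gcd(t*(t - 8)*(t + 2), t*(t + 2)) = t^2 + 2*t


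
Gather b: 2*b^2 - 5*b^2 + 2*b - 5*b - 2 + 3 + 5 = -3*b^2 - 3*b + 6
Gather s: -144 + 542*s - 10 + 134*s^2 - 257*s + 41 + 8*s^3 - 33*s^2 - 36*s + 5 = 8*s^3 + 101*s^2 + 249*s - 108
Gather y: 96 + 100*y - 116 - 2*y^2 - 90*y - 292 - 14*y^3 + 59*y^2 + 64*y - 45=-14*y^3 + 57*y^2 + 74*y - 357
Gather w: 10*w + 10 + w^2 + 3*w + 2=w^2 + 13*w + 12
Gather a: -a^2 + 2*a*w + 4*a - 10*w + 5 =-a^2 + a*(2*w + 4) - 10*w + 5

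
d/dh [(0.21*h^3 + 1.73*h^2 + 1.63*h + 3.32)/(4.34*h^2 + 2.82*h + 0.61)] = (0.9114*h^4 + 1.1844*h^3 - 1.8113*h^2 - 26.707*h - 8.3681)/(18.8356*h^4 + 24.4776*h^3 + 13.2472*h^2 + 3.4404*h + 0.3721)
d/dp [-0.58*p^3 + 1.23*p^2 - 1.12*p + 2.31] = -1.74*p^2 + 2.46*p - 1.12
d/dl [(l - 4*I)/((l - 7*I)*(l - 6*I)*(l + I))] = 2*(-l^3 + 12*I*l^2 + 48*l - 79*I)/(l^6 - 24*I*l^5 - 202*l^4 + 612*I*l^3 - 167*l^2 + 2436*I*l - 1764)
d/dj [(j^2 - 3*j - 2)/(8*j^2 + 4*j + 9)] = (28*j^2 + 50*j - 19)/(64*j^4 + 64*j^3 + 160*j^2 + 72*j + 81)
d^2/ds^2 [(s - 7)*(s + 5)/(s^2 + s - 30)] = 2*(-3*s^3 - 15*s^2 - 285*s - 245)/(s^6 + 3*s^5 - 87*s^4 - 179*s^3 + 2610*s^2 + 2700*s - 27000)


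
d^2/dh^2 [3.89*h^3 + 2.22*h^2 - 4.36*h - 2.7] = 23.34*h + 4.44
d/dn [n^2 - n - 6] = 2*n - 1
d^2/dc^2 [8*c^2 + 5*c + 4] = 16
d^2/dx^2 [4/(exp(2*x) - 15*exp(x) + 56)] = 4*((15 - 4*exp(x))*(exp(2*x) - 15*exp(x) + 56) + 2*(2*exp(x) - 15)^2*exp(x))*exp(x)/(exp(2*x) - 15*exp(x) + 56)^3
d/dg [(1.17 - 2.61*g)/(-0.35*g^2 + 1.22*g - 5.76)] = (-0.9135*g^2 + 0.819*g + 13.6062)/(0.1225*g^4 - 0.854*g^3 + 5.5204*g^2 - 14.0544*g + 33.1776)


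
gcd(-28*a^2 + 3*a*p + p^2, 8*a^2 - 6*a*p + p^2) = -4*a + p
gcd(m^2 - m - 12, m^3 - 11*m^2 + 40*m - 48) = m - 4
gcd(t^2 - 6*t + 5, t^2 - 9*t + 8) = t - 1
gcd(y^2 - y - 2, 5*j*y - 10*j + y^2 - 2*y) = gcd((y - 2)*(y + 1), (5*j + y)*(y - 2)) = y - 2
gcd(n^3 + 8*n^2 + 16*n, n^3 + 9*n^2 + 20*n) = n^2 + 4*n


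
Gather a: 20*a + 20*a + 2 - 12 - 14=40*a - 24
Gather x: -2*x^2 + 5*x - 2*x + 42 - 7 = -2*x^2 + 3*x + 35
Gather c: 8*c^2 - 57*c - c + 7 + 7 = 8*c^2 - 58*c + 14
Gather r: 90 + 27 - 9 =108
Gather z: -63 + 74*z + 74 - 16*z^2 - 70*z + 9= -16*z^2 + 4*z + 20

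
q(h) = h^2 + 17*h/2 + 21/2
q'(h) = 2*h + 17/2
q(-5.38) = -6.29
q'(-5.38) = -2.26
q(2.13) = 33.14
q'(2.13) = 12.76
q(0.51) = 15.10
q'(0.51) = 9.52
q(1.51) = 25.62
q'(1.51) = 11.52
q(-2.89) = -5.71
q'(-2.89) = 2.72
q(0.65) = 16.45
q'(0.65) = 9.80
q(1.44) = 24.81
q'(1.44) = 11.38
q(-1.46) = 0.22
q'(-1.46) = 5.58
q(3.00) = 45.00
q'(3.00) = 14.50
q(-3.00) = -6.00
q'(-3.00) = 2.50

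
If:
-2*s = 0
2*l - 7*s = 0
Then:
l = 0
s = 0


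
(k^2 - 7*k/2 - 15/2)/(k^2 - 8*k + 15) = (k + 3/2)/(k - 3)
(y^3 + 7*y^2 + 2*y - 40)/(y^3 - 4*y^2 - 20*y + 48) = (y + 5)/(y - 6)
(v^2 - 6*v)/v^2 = (v - 6)/v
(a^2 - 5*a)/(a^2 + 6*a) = (a - 5)/(a + 6)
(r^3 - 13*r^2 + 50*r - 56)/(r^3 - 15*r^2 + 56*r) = (r^2 - 6*r + 8)/(r*(r - 8))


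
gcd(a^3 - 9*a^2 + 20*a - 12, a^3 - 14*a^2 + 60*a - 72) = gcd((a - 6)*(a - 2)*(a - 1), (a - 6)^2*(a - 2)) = a^2 - 8*a + 12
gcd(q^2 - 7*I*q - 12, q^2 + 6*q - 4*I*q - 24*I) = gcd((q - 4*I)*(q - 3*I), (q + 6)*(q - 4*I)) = q - 4*I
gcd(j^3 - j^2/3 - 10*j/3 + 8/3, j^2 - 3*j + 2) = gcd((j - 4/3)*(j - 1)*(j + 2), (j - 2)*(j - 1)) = j - 1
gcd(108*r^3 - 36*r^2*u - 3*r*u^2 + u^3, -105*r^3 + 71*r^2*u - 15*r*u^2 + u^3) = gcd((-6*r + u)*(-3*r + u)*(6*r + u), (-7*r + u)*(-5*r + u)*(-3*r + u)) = 3*r - u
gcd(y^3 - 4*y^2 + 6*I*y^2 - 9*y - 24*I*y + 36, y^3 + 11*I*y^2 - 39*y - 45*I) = y^2 + 6*I*y - 9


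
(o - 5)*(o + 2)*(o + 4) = o^3 + o^2 - 22*o - 40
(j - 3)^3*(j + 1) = j^4 - 8*j^3 + 18*j^2 - 27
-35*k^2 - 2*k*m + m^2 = (-7*k + m)*(5*k + m)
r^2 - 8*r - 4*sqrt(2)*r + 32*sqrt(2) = (r - 8)*(r - 4*sqrt(2))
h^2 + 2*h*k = h*(h + 2*k)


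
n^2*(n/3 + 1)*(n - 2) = n^4/3 + n^3/3 - 2*n^2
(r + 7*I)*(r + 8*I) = r^2 + 15*I*r - 56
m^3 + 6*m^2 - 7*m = m*(m - 1)*(m + 7)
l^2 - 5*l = l*(l - 5)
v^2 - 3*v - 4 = (v - 4)*(v + 1)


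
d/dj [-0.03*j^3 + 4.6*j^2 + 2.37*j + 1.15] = -0.09*j^2 + 9.2*j + 2.37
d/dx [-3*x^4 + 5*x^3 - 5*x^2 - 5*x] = -12*x^3 + 15*x^2 - 10*x - 5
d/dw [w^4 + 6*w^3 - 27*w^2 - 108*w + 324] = 4*w^3 + 18*w^2 - 54*w - 108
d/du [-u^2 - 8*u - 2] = -2*u - 8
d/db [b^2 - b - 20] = 2*b - 1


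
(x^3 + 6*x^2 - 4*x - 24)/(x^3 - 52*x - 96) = (x - 2)/(x - 8)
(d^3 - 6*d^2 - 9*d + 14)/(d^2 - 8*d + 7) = d + 2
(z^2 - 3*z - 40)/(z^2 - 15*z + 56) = (z + 5)/(z - 7)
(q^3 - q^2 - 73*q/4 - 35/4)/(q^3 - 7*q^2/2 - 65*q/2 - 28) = (2*q^2 - 9*q - 5)/(2*(q^2 - 7*q - 8))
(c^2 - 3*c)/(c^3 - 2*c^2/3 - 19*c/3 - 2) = 3*c/(3*c^2 + 7*c + 2)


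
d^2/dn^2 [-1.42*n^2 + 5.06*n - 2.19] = -2.84000000000000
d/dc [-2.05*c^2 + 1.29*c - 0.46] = 1.29 - 4.1*c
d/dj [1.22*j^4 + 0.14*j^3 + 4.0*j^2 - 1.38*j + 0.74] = 4.88*j^3 + 0.42*j^2 + 8.0*j - 1.38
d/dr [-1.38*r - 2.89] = -1.38000000000000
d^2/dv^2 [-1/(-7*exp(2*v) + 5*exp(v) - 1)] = ((5 - 28*exp(v))*(7*exp(2*v) - 5*exp(v) + 1) + 2*(14*exp(v) - 5)^2*exp(v))*exp(v)/(7*exp(2*v) - 5*exp(v) + 1)^3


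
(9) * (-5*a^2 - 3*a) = -45*a^2 - 27*a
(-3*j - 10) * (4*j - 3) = -12*j^2 - 31*j + 30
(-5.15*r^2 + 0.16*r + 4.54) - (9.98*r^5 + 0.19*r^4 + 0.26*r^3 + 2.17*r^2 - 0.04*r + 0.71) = -9.98*r^5 - 0.19*r^4 - 0.26*r^3 - 7.32*r^2 + 0.2*r + 3.83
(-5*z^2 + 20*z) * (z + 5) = -5*z^3 - 5*z^2 + 100*z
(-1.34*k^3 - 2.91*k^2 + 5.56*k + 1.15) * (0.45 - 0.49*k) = 0.6566*k^4 + 0.8229*k^3 - 4.0339*k^2 + 1.9385*k + 0.5175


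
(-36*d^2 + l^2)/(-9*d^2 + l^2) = (36*d^2 - l^2)/(9*d^2 - l^2)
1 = 1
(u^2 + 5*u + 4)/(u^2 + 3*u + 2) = (u + 4)/(u + 2)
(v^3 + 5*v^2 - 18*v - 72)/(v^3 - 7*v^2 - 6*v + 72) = (v + 6)/(v - 6)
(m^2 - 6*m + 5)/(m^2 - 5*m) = (m - 1)/m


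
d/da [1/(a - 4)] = -1/(a - 4)^2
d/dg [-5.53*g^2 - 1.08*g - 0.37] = -11.06*g - 1.08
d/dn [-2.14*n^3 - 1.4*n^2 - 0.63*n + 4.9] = -6.42*n^2 - 2.8*n - 0.63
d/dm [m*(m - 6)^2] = 3*(m - 6)*(m - 2)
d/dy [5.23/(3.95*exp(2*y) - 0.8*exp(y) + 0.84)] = (4.184 - 41.317*exp(y))*exp(y)/(3.95*exp(2*y) - 0.8*exp(y) + 0.84)^2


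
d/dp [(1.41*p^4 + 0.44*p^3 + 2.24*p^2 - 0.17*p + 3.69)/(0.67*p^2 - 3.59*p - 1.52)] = (1.8894*p^5 - 14.8909*p^4 - 11.732*p^3 - 9.9341*p^2 - 11.7542*p + 13.5055)/(0.4489*p^4 - 4.8106*p^3 + 10.8513*p^2 + 10.9136*p + 2.3104)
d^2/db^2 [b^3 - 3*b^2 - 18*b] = 6*b - 6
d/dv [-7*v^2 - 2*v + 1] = -14*v - 2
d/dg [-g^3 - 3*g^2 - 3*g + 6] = -3*g^2 - 6*g - 3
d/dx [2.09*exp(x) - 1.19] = 2.09*exp(x)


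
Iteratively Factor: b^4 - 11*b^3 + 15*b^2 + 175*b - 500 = (b - 5)*(b^3 - 6*b^2 - 15*b + 100) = (b - 5)^2*(b^2 - b - 20) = (b - 5)^3*(b + 4)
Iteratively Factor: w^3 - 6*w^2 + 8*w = (w - 2)*(w^2 - 4*w) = (w - 4)*(w - 2)*(w)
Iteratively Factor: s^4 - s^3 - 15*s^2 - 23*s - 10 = (s + 2)*(s^3 - 3*s^2 - 9*s - 5) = (s - 5)*(s + 2)*(s^2 + 2*s + 1) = (s - 5)*(s + 1)*(s + 2)*(s + 1)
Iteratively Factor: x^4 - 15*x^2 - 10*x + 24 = (x - 1)*(x^3 + x^2 - 14*x - 24) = (x - 1)*(x + 3)*(x^2 - 2*x - 8) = (x - 4)*(x - 1)*(x + 3)*(x + 2)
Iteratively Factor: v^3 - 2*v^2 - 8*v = (v - 4)*(v^2 + 2*v) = v*(v - 4)*(v + 2)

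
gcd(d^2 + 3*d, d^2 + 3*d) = d^2 + 3*d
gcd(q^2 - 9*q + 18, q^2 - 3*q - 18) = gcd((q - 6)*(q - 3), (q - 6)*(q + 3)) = q - 6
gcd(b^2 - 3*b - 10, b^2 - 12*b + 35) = b - 5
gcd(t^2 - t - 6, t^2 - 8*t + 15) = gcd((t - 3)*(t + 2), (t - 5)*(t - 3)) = t - 3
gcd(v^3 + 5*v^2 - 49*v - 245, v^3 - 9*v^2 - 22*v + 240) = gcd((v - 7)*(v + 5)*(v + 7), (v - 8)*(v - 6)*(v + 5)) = v + 5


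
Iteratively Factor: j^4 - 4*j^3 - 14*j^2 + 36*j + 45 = (j - 3)*(j^3 - j^2 - 17*j - 15) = (j - 3)*(j + 1)*(j^2 - 2*j - 15) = (j - 5)*(j - 3)*(j + 1)*(j + 3)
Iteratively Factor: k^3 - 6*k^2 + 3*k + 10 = (k + 1)*(k^2 - 7*k + 10) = (k - 5)*(k + 1)*(k - 2)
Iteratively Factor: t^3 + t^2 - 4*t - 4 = (t + 1)*(t^2 - 4) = (t - 2)*(t + 1)*(t + 2)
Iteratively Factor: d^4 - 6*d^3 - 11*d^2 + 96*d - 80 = (d - 4)*(d^3 - 2*d^2 - 19*d + 20) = (d - 4)*(d + 4)*(d^2 - 6*d + 5) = (d - 5)*(d - 4)*(d + 4)*(d - 1)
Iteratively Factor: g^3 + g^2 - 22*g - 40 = (g + 4)*(g^2 - 3*g - 10) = (g - 5)*(g + 4)*(g + 2)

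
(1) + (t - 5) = t - 4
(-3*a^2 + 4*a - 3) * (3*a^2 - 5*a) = -9*a^4 + 27*a^3 - 29*a^2 + 15*a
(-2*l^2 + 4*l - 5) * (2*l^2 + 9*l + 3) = -4*l^4 - 10*l^3 + 20*l^2 - 33*l - 15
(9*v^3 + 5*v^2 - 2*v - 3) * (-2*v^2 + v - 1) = -18*v^5 - v^4 - v^2 - v + 3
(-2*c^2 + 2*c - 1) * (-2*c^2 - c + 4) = 4*c^4 - 2*c^3 - 8*c^2 + 9*c - 4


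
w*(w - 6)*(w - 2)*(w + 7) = w^4 - w^3 - 44*w^2 + 84*w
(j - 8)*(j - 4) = j^2 - 12*j + 32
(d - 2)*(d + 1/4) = d^2 - 7*d/4 - 1/2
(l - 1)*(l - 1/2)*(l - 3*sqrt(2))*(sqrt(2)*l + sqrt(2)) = sqrt(2)*l^4 - 6*l^3 - sqrt(2)*l^3/2 - sqrt(2)*l^2 + 3*l^2 + sqrt(2)*l/2 + 6*l - 3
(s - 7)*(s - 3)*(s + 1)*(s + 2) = s^4 - 7*s^3 - 7*s^2 + 43*s + 42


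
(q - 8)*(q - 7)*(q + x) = q^3 + q^2*x - 15*q^2 - 15*q*x + 56*q + 56*x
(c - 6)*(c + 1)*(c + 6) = c^3 + c^2 - 36*c - 36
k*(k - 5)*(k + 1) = k^3 - 4*k^2 - 5*k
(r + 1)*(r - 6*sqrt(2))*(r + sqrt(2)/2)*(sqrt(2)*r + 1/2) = sqrt(2)*r^4 - 21*r^3/2 + sqrt(2)*r^3 - 35*sqrt(2)*r^2/4 - 21*r^2/2 - 35*sqrt(2)*r/4 - 3*r - 3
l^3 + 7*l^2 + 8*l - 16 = (l - 1)*(l + 4)^2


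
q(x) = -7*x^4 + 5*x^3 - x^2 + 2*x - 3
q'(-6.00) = 6602.00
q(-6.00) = -10203.00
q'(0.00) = 2.00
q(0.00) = -3.00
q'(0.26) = 2.00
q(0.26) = -2.49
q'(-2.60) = 600.73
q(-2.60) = -422.72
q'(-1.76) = 204.63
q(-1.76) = -104.04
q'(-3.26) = 1138.02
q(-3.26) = -984.00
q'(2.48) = -337.79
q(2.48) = -192.72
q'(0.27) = 2.00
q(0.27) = -2.47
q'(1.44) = -53.38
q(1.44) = -17.36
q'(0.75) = -2.88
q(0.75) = -2.17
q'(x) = -28*x^3 + 15*x^2 - 2*x + 2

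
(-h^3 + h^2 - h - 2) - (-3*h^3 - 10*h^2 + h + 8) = 2*h^3 + 11*h^2 - 2*h - 10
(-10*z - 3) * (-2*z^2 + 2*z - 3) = 20*z^3 - 14*z^2 + 24*z + 9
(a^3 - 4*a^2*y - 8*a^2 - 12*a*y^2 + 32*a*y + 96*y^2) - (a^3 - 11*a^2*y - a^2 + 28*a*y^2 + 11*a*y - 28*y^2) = 7*a^2*y - 7*a^2 - 40*a*y^2 + 21*a*y + 124*y^2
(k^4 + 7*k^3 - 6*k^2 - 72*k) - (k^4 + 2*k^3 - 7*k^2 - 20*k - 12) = 5*k^3 + k^2 - 52*k + 12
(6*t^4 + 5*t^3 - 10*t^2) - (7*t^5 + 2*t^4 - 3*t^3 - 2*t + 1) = -7*t^5 + 4*t^4 + 8*t^3 - 10*t^2 + 2*t - 1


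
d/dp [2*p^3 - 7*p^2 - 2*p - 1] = 6*p^2 - 14*p - 2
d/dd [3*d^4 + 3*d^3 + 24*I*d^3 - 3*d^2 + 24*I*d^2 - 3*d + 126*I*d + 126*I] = 12*d^3 + d^2*(9 + 72*I) + d*(-6 + 48*I) - 3 + 126*I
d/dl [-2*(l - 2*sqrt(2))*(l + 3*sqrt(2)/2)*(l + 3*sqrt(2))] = -6*l^2 - 10*sqrt(2)*l + 18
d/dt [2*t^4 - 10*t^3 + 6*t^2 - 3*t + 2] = 8*t^3 - 30*t^2 + 12*t - 3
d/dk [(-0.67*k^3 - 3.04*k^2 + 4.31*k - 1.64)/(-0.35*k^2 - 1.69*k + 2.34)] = (0.2345*k^4 + 2.2646*k^3 + 1.9427*k^2 - 15.3752*k + 7.3138)/(0.1225*k^4 + 1.183*k^3 + 1.2181*k^2 - 7.9092*k + 5.4756)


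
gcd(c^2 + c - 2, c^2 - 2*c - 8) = c + 2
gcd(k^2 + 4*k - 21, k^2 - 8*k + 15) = k - 3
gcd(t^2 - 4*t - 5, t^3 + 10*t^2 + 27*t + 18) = t + 1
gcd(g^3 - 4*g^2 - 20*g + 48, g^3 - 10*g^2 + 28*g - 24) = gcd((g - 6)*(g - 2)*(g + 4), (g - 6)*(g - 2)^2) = g^2 - 8*g + 12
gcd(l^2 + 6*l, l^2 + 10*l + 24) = l + 6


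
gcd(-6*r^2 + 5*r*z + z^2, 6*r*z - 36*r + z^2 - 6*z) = 6*r + z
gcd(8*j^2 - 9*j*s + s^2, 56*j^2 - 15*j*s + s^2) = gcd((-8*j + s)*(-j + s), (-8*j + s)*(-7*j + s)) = -8*j + s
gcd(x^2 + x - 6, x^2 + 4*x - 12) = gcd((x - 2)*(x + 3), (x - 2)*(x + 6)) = x - 2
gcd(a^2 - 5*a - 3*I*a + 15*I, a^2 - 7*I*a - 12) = a - 3*I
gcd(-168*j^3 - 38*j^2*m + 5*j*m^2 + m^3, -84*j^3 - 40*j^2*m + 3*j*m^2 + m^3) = 42*j^2 - j*m - m^2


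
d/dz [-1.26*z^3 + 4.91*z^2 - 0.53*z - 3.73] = -3.78*z^2 + 9.82*z - 0.53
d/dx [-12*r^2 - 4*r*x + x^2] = -4*r + 2*x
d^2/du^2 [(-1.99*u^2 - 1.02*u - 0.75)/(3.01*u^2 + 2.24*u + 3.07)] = (8.352148*u^3 + 69.563508*u^2 + 26.212284*u - 17.14778)/(27.270901*u^6 + 60.883872*u^5 + 128.752449*u^4 + 135.434432*u^3 + 131.318943*u^2 + 63.335328*u + 28.934443)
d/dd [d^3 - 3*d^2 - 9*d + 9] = 3*d^2 - 6*d - 9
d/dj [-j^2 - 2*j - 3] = -2*j - 2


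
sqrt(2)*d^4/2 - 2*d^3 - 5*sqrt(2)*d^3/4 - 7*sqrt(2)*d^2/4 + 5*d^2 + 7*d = d*(d - 7/2)*(d - 2*sqrt(2))*(sqrt(2)*d/2 + sqrt(2)/2)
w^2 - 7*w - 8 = (w - 8)*(w + 1)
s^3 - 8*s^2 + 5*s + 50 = (s - 5)^2*(s + 2)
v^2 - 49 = (v - 7)*(v + 7)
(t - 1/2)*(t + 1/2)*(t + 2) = t^3 + 2*t^2 - t/4 - 1/2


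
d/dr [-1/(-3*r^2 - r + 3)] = (-6*r - 1)/(3*r^2 + r - 3)^2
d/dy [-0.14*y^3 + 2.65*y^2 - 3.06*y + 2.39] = -0.42*y^2 + 5.3*y - 3.06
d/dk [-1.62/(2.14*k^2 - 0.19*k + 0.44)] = (6.9336*k - 0.3078)/(2.14*k^2 - 0.19*k + 0.44)^2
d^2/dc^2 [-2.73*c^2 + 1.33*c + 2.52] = -5.46000000000000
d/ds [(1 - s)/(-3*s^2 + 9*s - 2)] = (-3*s^2 + 6*s - 7)/(9*s^4 - 54*s^3 + 93*s^2 - 36*s + 4)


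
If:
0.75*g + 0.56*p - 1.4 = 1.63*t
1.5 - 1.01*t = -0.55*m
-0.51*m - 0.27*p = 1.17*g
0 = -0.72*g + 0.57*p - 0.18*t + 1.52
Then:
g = 1.63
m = -3.37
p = -0.71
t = -0.35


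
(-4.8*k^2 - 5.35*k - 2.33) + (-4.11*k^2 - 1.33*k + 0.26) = -8.91*k^2 - 6.68*k - 2.07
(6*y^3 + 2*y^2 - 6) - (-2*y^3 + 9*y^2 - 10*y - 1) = 8*y^3 - 7*y^2 + 10*y - 5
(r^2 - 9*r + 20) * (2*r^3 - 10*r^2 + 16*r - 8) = 2*r^5 - 28*r^4 + 146*r^3 - 352*r^2 + 392*r - 160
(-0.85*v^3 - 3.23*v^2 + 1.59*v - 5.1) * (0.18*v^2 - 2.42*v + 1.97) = -0.153*v^5 + 1.4756*v^4 + 6.4283*v^3 - 11.1289*v^2 + 15.4743*v - 10.047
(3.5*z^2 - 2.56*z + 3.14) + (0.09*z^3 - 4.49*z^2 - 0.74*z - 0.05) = 0.09*z^3 - 0.99*z^2 - 3.3*z + 3.09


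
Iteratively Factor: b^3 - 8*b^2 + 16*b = (b - 4)*(b^2 - 4*b) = b*(b - 4)*(b - 4)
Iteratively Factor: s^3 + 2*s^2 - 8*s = (s)*(s^2 + 2*s - 8) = s*(s + 4)*(s - 2)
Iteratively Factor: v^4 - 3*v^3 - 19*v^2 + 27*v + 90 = (v + 2)*(v^3 - 5*v^2 - 9*v + 45) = (v + 2)*(v + 3)*(v^2 - 8*v + 15) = (v - 5)*(v + 2)*(v + 3)*(v - 3)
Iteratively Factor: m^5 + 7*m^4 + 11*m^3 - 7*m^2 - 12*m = (m + 1)*(m^4 + 6*m^3 + 5*m^2 - 12*m) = (m + 1)*(m + 3)*(m^3 + 3*m^2 - 4*m) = m*(m + 1)*(m + 3)*(m^2 + 3*m - 4) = m*(m + 1)*(m + 3)*(m + 4)*(m - 1)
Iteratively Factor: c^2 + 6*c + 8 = (c + 4)*(c + 2)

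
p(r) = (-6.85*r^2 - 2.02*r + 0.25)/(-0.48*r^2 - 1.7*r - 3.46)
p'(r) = (-13.7*r - 2.02)/(-0.48*r^2 - 1.7*r - 3.46) + (0.96*r + 1.7)*(-6.85*r^2 - 2.02*r + 0.25)/(-0.48*r^2 - 1.7*r - 3.46)^2 = (10.6754*r^2 + 47.642*r + 7.4142)/(0.2304*r^4 + 1.632*r^3 + 6.2116*r^2 + 11.764*r + 11.9716)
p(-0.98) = 1.93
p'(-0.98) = -5.71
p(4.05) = 6.60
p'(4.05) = 1.13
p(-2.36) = 15.62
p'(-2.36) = -10.12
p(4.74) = 7.32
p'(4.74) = 0.95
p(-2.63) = 18.11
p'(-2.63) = -8.26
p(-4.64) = 23.34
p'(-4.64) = 0.46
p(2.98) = 5.21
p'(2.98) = 1.49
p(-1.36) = 4.75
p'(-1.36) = -9.08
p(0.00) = -0.07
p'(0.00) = 0.62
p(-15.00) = 17.57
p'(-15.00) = 0.23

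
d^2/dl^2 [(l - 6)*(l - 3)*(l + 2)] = 6*l - 14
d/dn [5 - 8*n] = -8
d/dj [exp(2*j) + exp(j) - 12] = (2*exp(j) + 1)*exp(j)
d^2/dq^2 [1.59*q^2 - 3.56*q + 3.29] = 3.18000000000000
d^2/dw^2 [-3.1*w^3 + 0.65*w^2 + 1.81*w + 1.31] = 1.3 - 18.6*w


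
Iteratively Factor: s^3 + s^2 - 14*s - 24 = (s + 2)*(s^2 - s - 12) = (s + 2)*(s + 3)*(s - 4)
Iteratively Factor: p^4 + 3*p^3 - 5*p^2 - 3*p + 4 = (p - 1)*(p^3 + 4*p^2 - p - 4) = (p - 1)^2*(p^2 + 5*p + 4) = (p - 1)^2*(p + 4)*(p + 1)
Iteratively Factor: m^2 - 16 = (m - 4)*(m + 4)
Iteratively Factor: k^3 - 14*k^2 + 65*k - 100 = (k - 4)*(k^2 - 10*k + 25) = (k - 5)*(k - 4)*(k - 5)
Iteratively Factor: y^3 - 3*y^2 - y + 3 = (y + 1)*(y^2 - 4*y + 3) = (y - 3)*(y + 1)*(y - 1)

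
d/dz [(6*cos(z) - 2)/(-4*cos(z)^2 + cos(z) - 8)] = 2*(12*sin(z)^2 + 8*cos(z) + 11)*sin(z)/(4*sin(z)^2 + cos(z) - 12)^2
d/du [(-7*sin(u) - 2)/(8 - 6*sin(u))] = -17*cos(u)/(3*sin(u) - 4)^2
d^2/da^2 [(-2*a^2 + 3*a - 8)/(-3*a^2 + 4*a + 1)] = 2*(-3*a^3 + 234*a^2 - 315*a + 166)/(27*a^6 - 108*a^5 + 117*a^4 + 8*a^3 - 39*a^2 - 12*a - 1)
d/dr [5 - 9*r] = -9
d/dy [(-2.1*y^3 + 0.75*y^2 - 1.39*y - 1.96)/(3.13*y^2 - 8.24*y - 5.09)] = (-6.573*y^4 + 34.608*y^3 + 30.2377*y^2 + 4.6346*y - 9.0753)/(9.7969*y^4 - 51.5824*y^3 + 36.0342*y^2 + 83.8832*y + 25.9081)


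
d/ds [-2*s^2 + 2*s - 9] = 2 - 4*s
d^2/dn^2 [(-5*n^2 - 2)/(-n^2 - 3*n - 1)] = 6*(-5*n^3 - 3*n^2 + 6*n + 7)/(n^6 + 9*n^5 + 30*n^4 + 45*n^3 + 30*n^2 + 9*n + 1)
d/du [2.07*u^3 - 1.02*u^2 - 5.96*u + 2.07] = 6.21*u^2 - 2.04*u - 5.96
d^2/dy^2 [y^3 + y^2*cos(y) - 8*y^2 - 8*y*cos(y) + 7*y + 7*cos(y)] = -y^2*cos(y) - 4*y*sin(y) + 8*y*cos(y) + 6*y + 16*sin(y) - 5*cos(y) - 16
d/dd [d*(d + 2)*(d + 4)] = 3*d^2 + 12*d + 8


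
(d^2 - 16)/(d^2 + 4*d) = (d - 4)/d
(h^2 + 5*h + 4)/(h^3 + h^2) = (h + 4)/h^2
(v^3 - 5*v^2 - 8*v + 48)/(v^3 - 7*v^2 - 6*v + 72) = (v - 4)/(v - 6)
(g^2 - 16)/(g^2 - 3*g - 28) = (g - 4)/(g - 7)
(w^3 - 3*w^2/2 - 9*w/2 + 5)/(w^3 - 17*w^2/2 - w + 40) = (w - 1)/(w - 8)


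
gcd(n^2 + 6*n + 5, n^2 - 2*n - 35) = n + 5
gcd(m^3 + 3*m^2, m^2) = m^2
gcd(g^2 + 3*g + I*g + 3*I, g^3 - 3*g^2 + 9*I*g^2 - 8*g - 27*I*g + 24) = g + I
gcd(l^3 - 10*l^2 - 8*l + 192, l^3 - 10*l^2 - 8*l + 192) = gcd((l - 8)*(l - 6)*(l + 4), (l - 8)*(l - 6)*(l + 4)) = l^3 - 10*l^2 - 8*l + 192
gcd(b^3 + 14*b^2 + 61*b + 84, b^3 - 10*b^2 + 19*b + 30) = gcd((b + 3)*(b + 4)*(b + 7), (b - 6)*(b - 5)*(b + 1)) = 1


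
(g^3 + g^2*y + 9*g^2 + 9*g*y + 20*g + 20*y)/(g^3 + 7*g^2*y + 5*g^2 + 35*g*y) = (g^2 + g*y + 4*g + 4*y)/(g*(g + 7*y))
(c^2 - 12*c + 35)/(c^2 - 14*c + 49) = (c - 5)/(c - 7)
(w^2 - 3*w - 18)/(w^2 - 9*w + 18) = (w + 3)/(w - 3)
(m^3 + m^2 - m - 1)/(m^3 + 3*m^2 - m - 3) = (m + 1)/(m + 3)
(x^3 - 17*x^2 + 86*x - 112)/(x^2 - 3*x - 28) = (x^2 - 10*x + 16)/(x + 4)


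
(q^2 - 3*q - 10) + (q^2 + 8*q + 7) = 2*q^2 + 5*q - 3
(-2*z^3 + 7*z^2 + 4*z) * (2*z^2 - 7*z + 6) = -4*z^5 + 28*z^4 - 53*z^3 + 14*z^2 + 24*z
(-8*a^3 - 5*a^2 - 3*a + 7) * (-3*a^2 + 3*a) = 24*a^5 - 9*a^4 - 6*a^3 - 30*a^2 + 21*a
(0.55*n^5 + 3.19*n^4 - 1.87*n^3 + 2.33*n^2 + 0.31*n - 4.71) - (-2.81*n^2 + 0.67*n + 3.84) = 0.55*n^5 + 3.19*n^4 - 1.87*n^3 + 5.14*n^2 - 0.36*n - 8.55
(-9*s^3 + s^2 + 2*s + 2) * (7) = -63*s^3 + 7*s^2 + 14*s + 14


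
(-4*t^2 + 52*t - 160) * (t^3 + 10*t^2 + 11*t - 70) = -4*t^5 + 12*t^4 + 316*t^3 - 748*t^2 - 5400*t + 11200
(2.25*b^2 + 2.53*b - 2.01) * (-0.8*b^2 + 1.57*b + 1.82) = -1.8*b^4 + 1.5085*b^3 + 9.6751*b^2 + 1.4489*b - 3.6582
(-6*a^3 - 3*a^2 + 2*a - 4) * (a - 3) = -6*a^4 + 15*a^3 + 11*a^2 - 10*a + 12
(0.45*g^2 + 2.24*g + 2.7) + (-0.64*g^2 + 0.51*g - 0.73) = -0.19*g^2 + 2.75*g + 1.97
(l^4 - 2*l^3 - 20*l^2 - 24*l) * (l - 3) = l^5 - 5*l^4 - 14*l^3 + 36*l^2 + 72*l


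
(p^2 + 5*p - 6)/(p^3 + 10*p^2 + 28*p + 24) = (p - 1)/(p^2 + 4*p + 4)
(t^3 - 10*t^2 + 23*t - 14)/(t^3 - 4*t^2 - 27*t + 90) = (t^3 - 10*t^2 + 23*t - 14)/(t^3 - 4*t^2 - 27*t + 90)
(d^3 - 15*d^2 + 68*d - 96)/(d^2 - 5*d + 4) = (d^2 - 11*d + 24)/(d - 1)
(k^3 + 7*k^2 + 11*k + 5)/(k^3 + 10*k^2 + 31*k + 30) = (k^2 + 2*k + 1)/(k^2 + 5*k + 6)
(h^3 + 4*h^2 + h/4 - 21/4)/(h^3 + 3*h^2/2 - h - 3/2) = (h + 7/2)/(h + 1)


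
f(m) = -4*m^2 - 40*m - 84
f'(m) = -8*m - 40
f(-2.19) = -15.58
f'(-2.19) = -22.48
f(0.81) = -119.02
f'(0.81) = -46.48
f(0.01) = -84.40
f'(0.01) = -40.08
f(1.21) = -138.26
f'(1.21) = -49.68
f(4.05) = -311.61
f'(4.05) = -72.40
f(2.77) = -225.49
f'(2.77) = -62.16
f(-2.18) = -15.81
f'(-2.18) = -22.56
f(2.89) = -233.01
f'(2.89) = -63.12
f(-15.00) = -384.00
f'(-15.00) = 80.00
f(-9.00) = -48.00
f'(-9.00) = 32.00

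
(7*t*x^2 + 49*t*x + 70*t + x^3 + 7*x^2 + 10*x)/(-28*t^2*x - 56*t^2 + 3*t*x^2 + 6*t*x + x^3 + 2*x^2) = (x + 5)/(-4*t + x)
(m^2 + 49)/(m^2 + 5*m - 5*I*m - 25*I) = (m^2 + 49)/(m^2 + 5*m*(1 - I) - 25*I)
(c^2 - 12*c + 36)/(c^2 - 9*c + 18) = (c - 6)/(c - 3)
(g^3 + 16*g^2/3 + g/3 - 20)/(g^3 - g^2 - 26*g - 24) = (g^2 + 4*g/3 - 5)/(g^2 - 5*g - 6)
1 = 1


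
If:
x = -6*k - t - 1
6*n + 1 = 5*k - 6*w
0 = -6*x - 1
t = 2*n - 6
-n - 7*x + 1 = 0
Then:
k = 5/36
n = 13/6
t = -5/3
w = -479/216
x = -1/6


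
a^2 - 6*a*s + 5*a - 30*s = (a + 5)*(a - 6*s)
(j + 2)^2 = j^2 + 4*j + 4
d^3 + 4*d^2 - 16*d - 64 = (d - 4)*(d + 4)^2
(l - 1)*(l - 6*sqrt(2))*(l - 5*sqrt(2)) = l^3 - 11*sqrt(2)*l^2 - l^2 + 11*sqrt(2)*l + 60*l - 60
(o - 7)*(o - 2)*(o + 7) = o^3 - 2*o^2 - 49*o + 98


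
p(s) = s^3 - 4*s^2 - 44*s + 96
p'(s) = 3*s^2 - 8*s - 44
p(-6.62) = -78.14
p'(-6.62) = 140.43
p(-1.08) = 137.59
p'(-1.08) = -31.86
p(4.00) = -80.00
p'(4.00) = -28.00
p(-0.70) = 124.50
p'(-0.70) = -36.93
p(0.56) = 70.28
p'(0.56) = -47.54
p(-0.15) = 102.51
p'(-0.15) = -42.73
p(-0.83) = 129.19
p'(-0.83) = -35.29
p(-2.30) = 163.87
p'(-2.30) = -9.73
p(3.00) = -45.00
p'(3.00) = -41.00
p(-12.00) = -1680.00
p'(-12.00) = 484.00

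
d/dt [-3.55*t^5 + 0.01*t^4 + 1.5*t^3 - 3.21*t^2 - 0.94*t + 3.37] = -17.75*t^4 + 0.04*t^3 + 4.5*t^2 - 6.42*t - 0.94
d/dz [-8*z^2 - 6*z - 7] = -16*z - 6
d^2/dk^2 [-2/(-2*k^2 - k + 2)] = 4*(-4*k^2 - 2*k + (4*k + 1)^2 + 4)/(2*k^2 + k - 2)^3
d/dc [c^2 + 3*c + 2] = 2*c + 3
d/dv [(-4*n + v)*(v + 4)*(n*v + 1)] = -n*(4*n - v)*(v + 4) - (4*n - v)*(n*v + 1) + (v + 4)*(n*v + 1)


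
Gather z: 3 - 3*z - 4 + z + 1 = -2*z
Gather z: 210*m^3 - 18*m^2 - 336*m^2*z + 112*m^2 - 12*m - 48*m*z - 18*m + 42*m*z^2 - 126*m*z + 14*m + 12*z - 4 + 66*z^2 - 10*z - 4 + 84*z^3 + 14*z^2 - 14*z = 210*m^3 + 94*m^2 - 16*m + 84*z^3 + z^2*(42*m + 80) + z*(-336*m^2 - 174*m - 12) - 8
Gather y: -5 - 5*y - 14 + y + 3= -4*y - 16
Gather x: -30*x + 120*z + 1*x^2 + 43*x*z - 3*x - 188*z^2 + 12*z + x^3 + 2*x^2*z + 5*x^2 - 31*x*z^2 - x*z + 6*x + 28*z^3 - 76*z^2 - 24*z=x^3 + x^2*(2*z + 6) + x*(-31*z^2 + 42*z - 27) + 28*z^3 - 264*z^2 + 108*z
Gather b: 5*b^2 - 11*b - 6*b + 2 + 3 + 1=5*b^2 - 17*b + 6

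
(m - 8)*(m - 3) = m^2 - 11*m + 24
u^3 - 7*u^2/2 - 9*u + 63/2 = (u - 7/2)*(u - 3)*(u + 3)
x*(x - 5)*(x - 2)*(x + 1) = x^4 - 6*x^3 + 3*x^2 + 10*x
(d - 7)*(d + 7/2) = d^2 - 7*d/2 - 49/2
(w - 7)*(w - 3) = w^2 - 10*w + 21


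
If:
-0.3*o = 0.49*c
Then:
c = -0.612244897959184*o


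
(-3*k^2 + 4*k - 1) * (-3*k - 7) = 9*k^3 + 9*k^2 - 25*k + 7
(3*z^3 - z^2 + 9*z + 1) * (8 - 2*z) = -6*z^4 + 26*z^3 - 26*z^2 + 70*z + 8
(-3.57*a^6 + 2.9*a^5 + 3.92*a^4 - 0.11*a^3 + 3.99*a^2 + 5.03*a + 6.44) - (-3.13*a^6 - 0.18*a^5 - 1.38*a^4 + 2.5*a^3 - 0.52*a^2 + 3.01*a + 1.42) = -0.44*a^6 + 3.08*a^5 + 5.3*a^4 - 2.61*a^3 + 4.51*a^2 + 2.02*a + 5.02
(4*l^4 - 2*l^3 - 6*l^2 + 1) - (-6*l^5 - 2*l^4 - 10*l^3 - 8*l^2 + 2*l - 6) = 6*l^5 + 6*l^4 + 8*l^3 + 2*l^2 - 2*l + 7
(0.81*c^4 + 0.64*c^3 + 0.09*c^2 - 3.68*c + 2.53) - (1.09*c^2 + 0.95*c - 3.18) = 0.81*c^4 + 0.64*c^3 - 1.0*c^2 - 4.63*c + 5.71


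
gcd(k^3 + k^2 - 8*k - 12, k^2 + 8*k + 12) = k + 2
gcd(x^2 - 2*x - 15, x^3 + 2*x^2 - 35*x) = x - 5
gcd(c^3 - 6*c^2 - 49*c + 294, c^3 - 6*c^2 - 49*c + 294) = c^3 - 6*c^2 - 49*c + 294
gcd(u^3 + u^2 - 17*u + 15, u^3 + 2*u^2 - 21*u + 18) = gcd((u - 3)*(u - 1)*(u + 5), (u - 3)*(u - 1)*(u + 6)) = u^2 - 4*u + 3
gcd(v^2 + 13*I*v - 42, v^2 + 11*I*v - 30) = v + 6*I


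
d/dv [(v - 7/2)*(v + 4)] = 2*v + 1/2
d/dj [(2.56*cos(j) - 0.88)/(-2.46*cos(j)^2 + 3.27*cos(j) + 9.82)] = (-6.2976*cos(j)^2 + 4.3296*cos(j) - 28.0168)*sin(j)/(6.0516*cos(j)^4 - 16.0884*cos(j)^3 - 37.6215*cos(j)^2 + 64.2228*cos(j) + 96.4324)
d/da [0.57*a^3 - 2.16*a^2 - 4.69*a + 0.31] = 1.71*a^2 - 4.32*a - 4.69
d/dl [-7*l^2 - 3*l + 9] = -14*l - 3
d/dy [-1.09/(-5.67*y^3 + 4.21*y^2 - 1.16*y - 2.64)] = (-18.5409*y^2 + 9.1778*y - 1.2644)/(5.67*y^3 - 4.21*y^2 + 1.16*y + 2.64)^2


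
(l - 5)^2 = l^2 - 10*l + 25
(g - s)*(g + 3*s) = g^2 + 2*g*s - 3*s^2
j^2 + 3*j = j*(j + 3)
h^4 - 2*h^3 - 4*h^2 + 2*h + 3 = (h - 3)*(h - 1)*(h + 1)^2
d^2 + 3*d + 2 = (d + 1)*(d + 2)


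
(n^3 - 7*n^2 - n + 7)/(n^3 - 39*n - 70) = (n^2 - 1)/(n^2 + 7*n + 10)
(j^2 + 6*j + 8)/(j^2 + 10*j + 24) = (j + 2)/(j + 6)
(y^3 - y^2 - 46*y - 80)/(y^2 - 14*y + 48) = (y^2 + 7*y + 10)/(y - 6)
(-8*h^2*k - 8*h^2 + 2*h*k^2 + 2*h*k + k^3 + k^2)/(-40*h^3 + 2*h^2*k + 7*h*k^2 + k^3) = (k + 1)/(5*h + k)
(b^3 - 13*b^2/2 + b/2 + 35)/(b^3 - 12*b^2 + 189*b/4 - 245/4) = 2*(b + 2)/(2*b - 7)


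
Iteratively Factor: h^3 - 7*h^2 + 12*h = (h - 3)*(h^2 - 4*h) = (h - 4)*(h - 3)*(h)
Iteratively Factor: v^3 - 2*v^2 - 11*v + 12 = (v + 3)*(v^2 - 5*v + 4) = (v - 1)*(v + 3)*(v - 4)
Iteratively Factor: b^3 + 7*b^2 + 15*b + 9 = (b + 3)*(b^2 + 4*b + 3) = (b + 1)*(b + 3)*(b + 3)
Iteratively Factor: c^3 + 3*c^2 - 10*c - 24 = (c - 3)*(c^2 + 6*c + 8) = (c - 3)*(c + 4)*(c + 2)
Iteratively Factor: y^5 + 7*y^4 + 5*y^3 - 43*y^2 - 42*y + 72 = (y - 2)*(y^4 + 9*y^3 + 23*y^2 + 3*y - 36) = (y - 2)*(y + 4)*(y^3 + 5*y^2 + 3*y - 9) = (y - 2)*(y - 1)*(y + 4)*(y^2 + 6*y + 9) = (y - 2)*(y - 1)*(y + 3)*(y + 4)*(y + 3)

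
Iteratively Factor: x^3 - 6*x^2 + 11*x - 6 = (x - 2)*(x^2 - 4*x + 3) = (x - 3)*(x - 2)*(x - 1)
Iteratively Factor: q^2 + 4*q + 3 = (q + 1)*(q + 3)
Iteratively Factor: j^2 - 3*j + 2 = (j - 1)*(j - 2)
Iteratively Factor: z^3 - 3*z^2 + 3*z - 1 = (z - 1)*(z^2 - 2*z + 1) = (z - 1)^2*(z - 1)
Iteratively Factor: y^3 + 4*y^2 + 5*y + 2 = (y + 1)*(y^2 + 3*y + 2) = (y + 1)^2*(y + 2)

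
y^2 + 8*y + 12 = (y + 2)*(y + 6)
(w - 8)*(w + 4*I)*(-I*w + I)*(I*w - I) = w^4 - 10*w^3 + 4*I*w^3 + 17*w^2 - 40*I*w^2 - 8*w + 68*I*w - 32*I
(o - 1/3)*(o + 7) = o^2 + 20*o/3 - 7/3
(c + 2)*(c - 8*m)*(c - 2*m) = c^3 - 10*c^2*m + 2*c^2 + 16*c*m^2 - 20*c*m + 32*m^2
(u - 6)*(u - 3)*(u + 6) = u^3 - 3*u^2 - 36*u + 108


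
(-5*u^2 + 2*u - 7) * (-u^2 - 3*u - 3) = 5*u^4 + 13*u^3 + 16*u^2 + 15*u + 21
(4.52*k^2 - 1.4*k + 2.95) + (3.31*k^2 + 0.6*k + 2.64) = 7.83*k^2 - 0.8*k + 5.59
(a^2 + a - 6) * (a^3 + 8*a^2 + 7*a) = a^5 + 9*a^4 + 9*a^3 - 41*a^2 - 42*a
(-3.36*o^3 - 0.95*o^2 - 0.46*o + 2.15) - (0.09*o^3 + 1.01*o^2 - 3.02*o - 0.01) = -3.45*o^3 - 1.96*o^2 + 2.56*o + 2.16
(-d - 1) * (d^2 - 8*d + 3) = -d^3 + 7*d^2 + 5*d - 3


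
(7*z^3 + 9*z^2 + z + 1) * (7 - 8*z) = -56*z^4 - 23*z^3 + 55*z^2 - z + 7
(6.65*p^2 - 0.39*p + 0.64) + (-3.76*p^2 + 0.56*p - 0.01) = 2.89*p^2 + 0.17*p + 0.63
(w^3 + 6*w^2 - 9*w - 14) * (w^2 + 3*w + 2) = w^5 + 9*w^4 + 11*w^3 - 29*w^2 - 60*w - 28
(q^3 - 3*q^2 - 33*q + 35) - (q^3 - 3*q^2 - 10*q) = 35 - 23*q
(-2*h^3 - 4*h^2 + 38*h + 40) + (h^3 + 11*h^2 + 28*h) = -h^3 + 7*h^2 + 66*h + 40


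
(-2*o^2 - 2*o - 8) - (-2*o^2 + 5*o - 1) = -7*o - 7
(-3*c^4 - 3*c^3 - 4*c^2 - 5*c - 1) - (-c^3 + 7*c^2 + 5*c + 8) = -3*c^4 - 2*c^3 - 11*c^2 - 10*c - 9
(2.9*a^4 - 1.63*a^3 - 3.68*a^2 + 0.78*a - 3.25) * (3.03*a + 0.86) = 8.787*a^5 - 2.4449*a^4 - 12.5522*a^3 - 0.8014*a^2 - 9.1767*a - 2.795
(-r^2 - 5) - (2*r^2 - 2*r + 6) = -3*r^2 + 2*r - 11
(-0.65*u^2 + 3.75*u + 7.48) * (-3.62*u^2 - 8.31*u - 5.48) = 2.353*u^4 - 8.1735*u^3 - 54.6781*u^2 - 82.7088*u - 40.9904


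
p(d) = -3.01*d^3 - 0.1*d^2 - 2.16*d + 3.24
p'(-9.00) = -731.79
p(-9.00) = 2208.87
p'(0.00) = -2.16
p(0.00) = 3.24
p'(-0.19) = -2.45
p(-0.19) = 3.67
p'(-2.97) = -81.22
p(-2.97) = 87.63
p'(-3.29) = -99.24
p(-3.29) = 116.45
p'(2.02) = -39.41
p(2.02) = -26.34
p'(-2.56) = -60.83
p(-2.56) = 58.61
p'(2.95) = -81.33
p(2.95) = -81.28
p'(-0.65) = -5.85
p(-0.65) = 5.43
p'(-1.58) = -24.39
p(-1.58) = 18.28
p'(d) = -9.03*d^2 - 0.2*d - 2.16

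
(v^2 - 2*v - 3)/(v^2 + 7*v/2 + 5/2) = 2*(v - 3)/(2*v + 5)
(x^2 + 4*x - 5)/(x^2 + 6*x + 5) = (x - 1)/(x + 1)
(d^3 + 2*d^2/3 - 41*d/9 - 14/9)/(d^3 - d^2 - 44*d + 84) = (d^2 + 8*d/3 + 7/9)/(d^2 + d - 42)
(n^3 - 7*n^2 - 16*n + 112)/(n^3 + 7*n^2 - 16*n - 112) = (n - 7)/(n + 7)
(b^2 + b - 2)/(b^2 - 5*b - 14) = (b - 1)/(b - 7)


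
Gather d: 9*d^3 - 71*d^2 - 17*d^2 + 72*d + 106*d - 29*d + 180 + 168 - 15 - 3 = 9*d^3 - 88*d^2 + 149*d + 330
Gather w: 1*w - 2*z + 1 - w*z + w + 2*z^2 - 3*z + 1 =w*(2 - z) + 2*z^2 - 5*z + 2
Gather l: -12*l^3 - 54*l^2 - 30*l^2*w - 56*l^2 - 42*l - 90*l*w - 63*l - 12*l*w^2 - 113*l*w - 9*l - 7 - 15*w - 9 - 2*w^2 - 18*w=-12*l^3 + l^2*(-30*w - 110) + l*(-12*w^2 - 203*w - 114) - 2*w^2 - 33*w - 16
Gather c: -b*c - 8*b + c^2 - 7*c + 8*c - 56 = -8*b + c^2 + c*(1 - b) - 56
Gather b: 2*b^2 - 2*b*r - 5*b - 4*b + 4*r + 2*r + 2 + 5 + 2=2*b^2 + b*(-2*r - 9) + 6*r + 9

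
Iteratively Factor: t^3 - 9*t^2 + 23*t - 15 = (t - 5)*(t^2 - 4*t + 3) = (t - 5)*(t - 3)*(t - 1)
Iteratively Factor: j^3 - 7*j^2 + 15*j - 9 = (j - 1)*(j^2 - 6*j + 9) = (j - 3)*(j - 1)*(j - 3)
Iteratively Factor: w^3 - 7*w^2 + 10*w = (w)*(w^2 - 7*w + 10) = w*(w - 2)*(w - 5)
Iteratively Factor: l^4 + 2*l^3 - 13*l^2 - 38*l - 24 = (l - 4)*(l^3 + 6*l^2 + 11*l + 6) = (l - 4)*(l + 2)*(l^2 + 4*l + 3) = (l - 4)*(l + 1)*(l + 2)*(l + 3)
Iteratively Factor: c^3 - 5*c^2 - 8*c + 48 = (c - 4)*(c^2 - c - 12) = (c - 4)^2*(c + 3)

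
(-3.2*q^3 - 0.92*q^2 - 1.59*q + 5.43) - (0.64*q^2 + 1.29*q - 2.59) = -3.2*q^3 - 1.56*q^2 - 2.88*q + 8.02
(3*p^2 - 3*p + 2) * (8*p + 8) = 24*p^3 - 8*p + 16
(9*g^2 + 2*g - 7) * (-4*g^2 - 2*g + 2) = -36*g^4 - 26*g^3 + 42*g^2 + 18*g - 14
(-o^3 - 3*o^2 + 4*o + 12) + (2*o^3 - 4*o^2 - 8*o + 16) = o^3 - 7*o^2 - 4*o + 28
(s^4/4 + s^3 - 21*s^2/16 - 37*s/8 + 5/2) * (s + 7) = s^5/4 + 11*s^4/4 + 91*s^3/16 - 221*s^2/16 - 239*s/8 + 35/2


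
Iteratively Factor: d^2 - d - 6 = (d + 2)*(d - 3)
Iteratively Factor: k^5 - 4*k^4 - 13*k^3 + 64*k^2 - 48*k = (k - 3)*(k^4 - k^3 - 16*k^2 + 16*k) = (k - 3)*(k + 4)*(k^3 - 5*k^2 + 4*k) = (k - 4)*(k - 3)*(k + 4)*(k^2 - k) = k*(k - 4)*(k - 3)*(k + 4)*(k - 1)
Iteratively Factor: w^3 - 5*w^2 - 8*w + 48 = (w + 3)*(w^2 - 8*w + 16) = (w - 4)*(w + 3)*(w - 4)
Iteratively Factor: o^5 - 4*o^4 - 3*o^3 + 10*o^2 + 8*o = (o - 4)*(o^4 - 3*o^2 - 2*o) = (o - 4)*(o - 2)*(o^3 + 2*o^2 + o) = o*(o - 4)*(o - 2)*(o^2 + 2*o + 1) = o*(o - 4)*(o - 2)*(o + 1)*(o + 1)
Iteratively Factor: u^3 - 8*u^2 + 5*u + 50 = (u - 5)*(u^2 - 3*u - 10) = (u - 5)^2*(u + 2)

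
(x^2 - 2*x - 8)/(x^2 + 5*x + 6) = (x - 4)/(x + 3)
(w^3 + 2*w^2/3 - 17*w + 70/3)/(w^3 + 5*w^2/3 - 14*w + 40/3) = (3*w - 7)/(3*w - 4)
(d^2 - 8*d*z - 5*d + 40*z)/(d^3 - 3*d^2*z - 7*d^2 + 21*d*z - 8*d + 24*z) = (d^2 - 8*d*z - 5*d + 40*z)/(d^3 - 3*d^2*z - 7*d^2 + 21*d*z - 8*d + 24*z)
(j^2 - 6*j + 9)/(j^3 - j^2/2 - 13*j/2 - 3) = 2*(j - 3)/(2*j^2 + 5*j + 2)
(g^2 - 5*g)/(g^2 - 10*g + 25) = g/(g - 5)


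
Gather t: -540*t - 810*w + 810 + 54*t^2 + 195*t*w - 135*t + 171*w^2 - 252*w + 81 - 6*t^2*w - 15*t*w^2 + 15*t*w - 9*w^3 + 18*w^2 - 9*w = t^2*(54 - 6*w) + t*(-15*w^2 + 210*w - 675) - 9*w^3 + 189*w^2 - 1071*w + 891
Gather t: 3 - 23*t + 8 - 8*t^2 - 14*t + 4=-8*t^2 - 37*t + 15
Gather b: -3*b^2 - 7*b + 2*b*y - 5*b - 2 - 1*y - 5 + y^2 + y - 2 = -3*b^2 + b*(2*y - 12) + y^2 - 9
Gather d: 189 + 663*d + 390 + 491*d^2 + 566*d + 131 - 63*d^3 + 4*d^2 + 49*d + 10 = -63*d^3 + 495*d^2 + 1278*d + 720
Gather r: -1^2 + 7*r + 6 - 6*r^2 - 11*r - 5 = -6*r^2 - 4*r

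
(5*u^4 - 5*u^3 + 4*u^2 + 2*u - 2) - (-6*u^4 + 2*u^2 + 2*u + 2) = 11*u^4 - 5*u^3 + 2*u^2 - 4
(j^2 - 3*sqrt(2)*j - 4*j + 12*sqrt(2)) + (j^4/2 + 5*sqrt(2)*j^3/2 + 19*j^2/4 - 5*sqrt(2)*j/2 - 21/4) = j^4/2 + 5*sqrt(2)*j^3/2 + 23*j^2/4 - 11*sqrt(2)*j/2 - 4*j - 21/4 + 12*sqrt(2)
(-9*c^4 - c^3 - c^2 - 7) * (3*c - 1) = -27*c^5 + 6*c^4 - 2*c^3 + c^2 - 21*c + 7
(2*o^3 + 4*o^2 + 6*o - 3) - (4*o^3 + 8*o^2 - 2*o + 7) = -2*o^3 - 4*o^2 + 8*o - 10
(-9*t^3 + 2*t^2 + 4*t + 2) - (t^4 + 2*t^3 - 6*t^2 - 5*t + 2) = -t^4 - 11*t^3 + 8*t^2 + 9*t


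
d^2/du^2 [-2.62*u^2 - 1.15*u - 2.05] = -5.24000000000000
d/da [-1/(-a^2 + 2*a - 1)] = 2*(1 - a)/(a^2 - 2*a + 1)^2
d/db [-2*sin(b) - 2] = -2*cos(b)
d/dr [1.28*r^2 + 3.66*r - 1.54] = 2.56*r + 3.66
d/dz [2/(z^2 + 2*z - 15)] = 4*(-z - 1)/(z^2 + 2*z - 15)^2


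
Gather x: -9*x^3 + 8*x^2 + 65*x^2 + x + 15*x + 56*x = -9*x^3 + 73*x^2 + 72*x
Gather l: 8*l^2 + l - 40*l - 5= 8*l^2 - 39*l - 5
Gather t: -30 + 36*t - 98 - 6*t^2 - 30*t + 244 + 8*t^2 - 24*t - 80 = 2*t^2 - 18*t + 36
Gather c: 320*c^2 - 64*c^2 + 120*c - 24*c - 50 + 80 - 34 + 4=256*c^2 + 96*c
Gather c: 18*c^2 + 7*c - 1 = 18*c^2 + 7*c - 1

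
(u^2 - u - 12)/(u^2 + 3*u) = (u - 4)/u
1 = 1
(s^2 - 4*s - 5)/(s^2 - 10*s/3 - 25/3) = 3*(s + 1)/(3*s + 5)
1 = 1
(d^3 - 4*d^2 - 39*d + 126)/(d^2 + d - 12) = (d^2 - d - 42)/(d + 4)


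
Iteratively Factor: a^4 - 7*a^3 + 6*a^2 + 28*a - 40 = (a - 2)*(a^3 - 5*a^2 - 4*a + 20) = (a - 2)*(a + 2)*(a^2 - 7*a + 10) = (a - 2)^2*(a + 2)*(a - 5)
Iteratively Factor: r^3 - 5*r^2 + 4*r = (r - 1)*(r^2 - 4*r) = (r - 4)*(r - 1)*(r)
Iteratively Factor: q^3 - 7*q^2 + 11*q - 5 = (q - 5)*(q^2 - 2*q + 1) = (q - 5)*(q - 1)*(q - 1)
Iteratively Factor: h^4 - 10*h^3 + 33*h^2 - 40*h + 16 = (h - 1)*(h^3 - 9*h^2 + 24*h - 16) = (h - 1)^2*(h^2 - 8*h + 16) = (h - 4)*(h - 1)^2*(h - 4)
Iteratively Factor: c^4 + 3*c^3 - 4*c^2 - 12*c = (c + 3)*(c^3 - 4*c) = (c - 2)*(c + 3)*(c^2 + 2*c) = (c - 2)*(c + 2)*(c + 3)*(c)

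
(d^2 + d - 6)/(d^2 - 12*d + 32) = (d^2 + d - 6)/(d^2 - 12*d + 32)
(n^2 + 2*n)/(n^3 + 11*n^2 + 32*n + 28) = n/(n^2 + 9*n + 14)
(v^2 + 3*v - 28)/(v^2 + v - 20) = (v + 7)/(v + 5)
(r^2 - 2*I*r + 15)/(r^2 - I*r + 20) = (r + 3*I)/(r + 4*I)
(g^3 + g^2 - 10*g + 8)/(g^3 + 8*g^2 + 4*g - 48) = (g - 1)/(g + 6)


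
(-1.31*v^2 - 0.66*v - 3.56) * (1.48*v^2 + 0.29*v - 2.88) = -1.9388*v^4 - 1.3567*v^3 - 1.6874*v^2 + 0.8684*v + 10.2528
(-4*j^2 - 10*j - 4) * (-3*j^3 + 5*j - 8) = 12*j^5 + 30*j^4 - 8*j^3 - 18*j^2 + 60*j + 32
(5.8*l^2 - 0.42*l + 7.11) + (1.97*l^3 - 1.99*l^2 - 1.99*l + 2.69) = 1.97*l^3 + 3.81*l^2 - 2.41*l + 9.8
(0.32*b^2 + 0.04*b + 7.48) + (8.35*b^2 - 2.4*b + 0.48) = 8.67*b^2 - 2.36*b + 7.96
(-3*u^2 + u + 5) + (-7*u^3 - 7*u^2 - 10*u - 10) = -7*u^3 - 10*u^2 - 9*u - 5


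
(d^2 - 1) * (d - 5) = d^3 - 5*d^2 - d + 5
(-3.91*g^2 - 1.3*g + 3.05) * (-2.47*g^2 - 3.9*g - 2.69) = 9.6577*g^4 + 18.46*g^3 + 8.0544*g^2 - 8.398*g - 8.2045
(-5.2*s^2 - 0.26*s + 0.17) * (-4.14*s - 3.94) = 21.528*s^3 + 21.5644*s^2 + 0.3206*s - 0.6698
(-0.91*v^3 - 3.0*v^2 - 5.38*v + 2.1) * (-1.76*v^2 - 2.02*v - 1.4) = 1.6016*v^5 + 7.1182*v^4 + 16.8028*v^3 + 11.3716*v^2 + 3.29*v - 2.94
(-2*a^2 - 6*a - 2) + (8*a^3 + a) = 8*a^3 - 2*a^2 - 5*a - 2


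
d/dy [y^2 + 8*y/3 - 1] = 2*y + 8/3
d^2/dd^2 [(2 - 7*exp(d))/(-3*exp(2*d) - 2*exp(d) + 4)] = (63*exp(4*d) - 114*exp(3*d) + 468*exp(2*d) - 48*exp(d) + 96)*exp(d)/(27*exp(6*d) + 54*exp(5*d) - 72*exp(4*d) - 136*exp(3*d) + 96*exp(2*d) + 96*exp(d) - 64)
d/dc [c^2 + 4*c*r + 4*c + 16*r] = 2*c + 4*r + 4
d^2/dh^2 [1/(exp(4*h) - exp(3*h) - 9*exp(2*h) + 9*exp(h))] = ((-16*exp(3*h) + 9*exp(2*h) + 36*exp(h) - 9)*(exp(3*h) - exp(2*h) - 9*exp(h) + 9) + 2*(4*exp(3*h) - 3*exp(2*h) - 18*exp(h) + 9)^2)*exp(-h)/(exp(3*h) - exp(2*h) - 9*exp(h) + 9)^3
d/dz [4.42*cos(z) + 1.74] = -4.42*sin(z)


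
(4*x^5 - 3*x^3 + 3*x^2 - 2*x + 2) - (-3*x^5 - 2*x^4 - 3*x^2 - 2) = 7*x^5 + 2*x^4 - 3*x^3 + 6*x^2 - 2*x + 4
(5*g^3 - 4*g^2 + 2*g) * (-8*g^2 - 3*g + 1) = -40*g^5 + 17*g^4 + g^3 - 10*g^2 + 2*g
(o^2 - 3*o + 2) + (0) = o^2 - 3*o + 2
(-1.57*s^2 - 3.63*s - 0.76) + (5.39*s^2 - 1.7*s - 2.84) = 3.82*s^2 - 5.33*s - 3.6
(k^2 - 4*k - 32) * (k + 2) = k^3 - 2*k^2 - 40*k - 64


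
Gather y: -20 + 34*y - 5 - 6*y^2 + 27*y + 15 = -6*y^2 + 61*y - 10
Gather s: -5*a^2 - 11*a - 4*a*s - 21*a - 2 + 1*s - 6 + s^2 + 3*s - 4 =-5*a^2 - 32*a + s^2 + s*(4 - 4*a) - 12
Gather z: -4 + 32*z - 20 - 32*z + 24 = 0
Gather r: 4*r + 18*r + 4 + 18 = 22*r + 22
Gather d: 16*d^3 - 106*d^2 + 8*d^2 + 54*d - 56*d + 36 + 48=16*d^3 - 98*d^2 - 2*d + 84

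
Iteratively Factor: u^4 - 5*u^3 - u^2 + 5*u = (u - 1)*(u^3 - 4*u^2 - 5*u) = u*(u - 1)*(u^2 - 4*u - 5) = u*(u - 5)*(u - 1)*(u + 1)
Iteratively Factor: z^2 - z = (z - 1)*(z)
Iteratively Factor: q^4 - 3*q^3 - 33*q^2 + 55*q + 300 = (q - 5)*(q^3 + 2*q^2 - 23*q - 60) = (q - 5)*(q + 4)*(q^2 - 2*q - 15) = (q - 5)^2*(q + 4)*(q + 3)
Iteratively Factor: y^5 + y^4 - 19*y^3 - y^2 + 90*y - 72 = (y - 1)*(y^4 + 2*y^3 - 17*y^2 - 18*y + 72) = (y - 3)*(y - 1)*(y^3 + 5*y^2 - 2*y - 24) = (y - 3)*(y - 1)*(y + 3)*(y^2 + 2*y - 8) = (y - 3)*(y - 2)*(y - 1)*(y + 3)*(y + 4)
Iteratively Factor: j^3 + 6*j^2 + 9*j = (j + 3)*(j^2 + 3*j) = j*(j + 3)*(j + 3)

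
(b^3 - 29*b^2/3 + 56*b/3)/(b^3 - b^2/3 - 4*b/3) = (-3*b^2 + 29*b - 56)/(-3*b^2 + b + 4)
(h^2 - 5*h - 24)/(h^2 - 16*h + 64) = (h + 3)/(h - 8)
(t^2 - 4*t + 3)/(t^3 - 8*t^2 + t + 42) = (t - 1)/(t^2 - 5*t - 14)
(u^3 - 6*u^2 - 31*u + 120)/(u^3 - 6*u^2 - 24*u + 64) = (u^2 + 2*u - 15)/(u^2 + 2*u - 8)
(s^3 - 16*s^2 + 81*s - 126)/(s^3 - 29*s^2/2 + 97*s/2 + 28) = 2*(s^2 - 9*s + 18)/(2*s^2 - 15*s - 8)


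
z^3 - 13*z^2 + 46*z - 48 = (z - 8)*(z - 3)*(z - 2)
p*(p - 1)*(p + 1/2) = p^3 - p^2/2 - p/2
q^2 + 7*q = q*(q + 7)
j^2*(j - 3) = j^3 - 3*j^2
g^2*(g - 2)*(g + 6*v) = g^4 + 6*g^3*v - 2*g^3 - 12*g^2*v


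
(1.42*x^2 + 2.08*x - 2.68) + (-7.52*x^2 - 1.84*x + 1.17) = -6.1*x^2 + 0.24*x - 1.51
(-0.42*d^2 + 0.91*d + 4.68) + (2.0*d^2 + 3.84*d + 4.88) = 1.58*d^2 + 4.75*d + 9.56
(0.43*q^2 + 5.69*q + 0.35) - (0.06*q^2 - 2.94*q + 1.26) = 0.37*q^2 + 8.63*q - 0.91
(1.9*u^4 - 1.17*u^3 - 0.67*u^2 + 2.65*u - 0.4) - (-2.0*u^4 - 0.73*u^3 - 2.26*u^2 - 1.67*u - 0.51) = 3.9*u^4 - 0.44*u^3 + 1.59*u^2 + 4.32*u + 0.11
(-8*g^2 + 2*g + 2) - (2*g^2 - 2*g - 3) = -10*g^2 + 4*g + 5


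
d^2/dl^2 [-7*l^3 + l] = -42*l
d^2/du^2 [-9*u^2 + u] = -18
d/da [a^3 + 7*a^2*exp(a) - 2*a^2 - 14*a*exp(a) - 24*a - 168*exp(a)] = 7*a^2*exp(a) + 3*a^2 - 4*a - 182*exp(a) - 24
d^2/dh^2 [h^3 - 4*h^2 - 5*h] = 6*h - 8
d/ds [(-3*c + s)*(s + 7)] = -3*c + 2*s + 7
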